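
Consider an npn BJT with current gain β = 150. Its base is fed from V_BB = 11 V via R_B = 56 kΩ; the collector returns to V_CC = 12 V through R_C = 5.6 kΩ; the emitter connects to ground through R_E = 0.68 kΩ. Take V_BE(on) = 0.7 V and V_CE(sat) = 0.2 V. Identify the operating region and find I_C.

saturation; I_C ≈ 1.9 mA

Assume active: I_B = (11 − 0.7)/(56 + 151×0.68) = 0.0649 mA, I_C = β·I_B = 9.74 mA.
Then V_CE = 12 − 9.74×5.6 − 9.8×0.68 = -49.2 V < 0.2 V — the active assumption fails.
Re-solve with V_CE = 0.2 V. KCL at the emitter: V_E/R_E = (V_BB−0.7−V_E)/R_B + (V_CC−0.2−V_E)/R_C, giving V_E = 1.37 V.
I_C = (V_CC − 0.2 − V_E)/R_C = (11.8 − 1.37)/5.6 = 1.86 mA.
Check: I_B = (10.3 − 1.37)/56 = 0.159 mA, and β·I_B = 23.9 mA > I_C, confirming saturation.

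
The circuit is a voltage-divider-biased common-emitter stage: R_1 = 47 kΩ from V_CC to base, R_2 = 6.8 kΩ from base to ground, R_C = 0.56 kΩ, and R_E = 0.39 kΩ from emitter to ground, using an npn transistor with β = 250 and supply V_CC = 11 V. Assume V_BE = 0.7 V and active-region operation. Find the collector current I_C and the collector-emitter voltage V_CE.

I_C ≈ 1.7 mA, V_CE ≈ 9.4 V

Thevenize the base divider: V_Th = V_CC·R_2/(R_1+R_2) = 11×6.8/53.8 = 1.39 V, R_Th = R_1‖R_2 = 5.94 kΩ.
Base-emitter loop: V_Th = I_B·R_Th + V_BE + (β+1)I_B·R_E, so I_B = (1.39 − 0.7) / (5.94 + 251×0.39) = 0.00665 mA.
I_C = β·I_B = 250×0.00665 = 1.66 mA, and I_E = (β+1)I_B = 1.67 mA.
V_CE = V_CC − I_C·R_C − I_E·R_E = 11 − 1.66×0.56 − 1.67×0.39 = 9.42 V.
V_CE = 9.42 V > 0.2 V confirms active-region operation.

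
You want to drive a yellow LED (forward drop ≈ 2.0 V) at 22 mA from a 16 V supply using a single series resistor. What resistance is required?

The resistor drops V_S − V_D = 16 − 2.0 = 14 V at 22 mA.
R = 14 V / 22 mA = 0.636 kΩ.

R ≈ 0.64 kΩ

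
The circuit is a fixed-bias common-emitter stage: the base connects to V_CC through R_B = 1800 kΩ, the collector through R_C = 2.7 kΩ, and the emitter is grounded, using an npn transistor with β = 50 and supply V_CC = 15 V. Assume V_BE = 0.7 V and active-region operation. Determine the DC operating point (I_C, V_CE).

I_C ≈ 0.4 mA, V_CE ≈ 14 V

Base loop: V_CC = I_B·R_B + V_BE, so I_B = (15 − 0.7)/1800 kΩ = 0.00794 mA.
In the active region I_C = β·I_B = 50 × 0.00794 = 0.397 mA.
Collector loop: V_CE = V_CC − I_C·R_C = 15 − 0.397×2.7 = 13.9 V.
Since V_CE = 13.9 V > V_CE(sat) ≈ 0.2 V, the transistor is in the active region as assumed.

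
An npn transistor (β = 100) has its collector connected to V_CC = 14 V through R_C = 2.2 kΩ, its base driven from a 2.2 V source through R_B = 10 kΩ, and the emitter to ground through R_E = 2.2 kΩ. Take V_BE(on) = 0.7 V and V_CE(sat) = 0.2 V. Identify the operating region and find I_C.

active; I_C ≈ 0.65 mA

Assume active. Base-emitter loop: I_B = (V_BB − V_BE)/(R_B + (β+1)R_E) = (2.2 − 0.7)/(10 + 101×2.2) = 0.00646 mA.
I_C = β·I_B = 100×0.00646 = 0.646 mA.
V_CE = V_CC − I_C·R_C − I_E·R_E = 14 − 0.646×2.2 − 0.652×2.2 = 11.1 V > V_CE(sat), so the active-region assumption holds.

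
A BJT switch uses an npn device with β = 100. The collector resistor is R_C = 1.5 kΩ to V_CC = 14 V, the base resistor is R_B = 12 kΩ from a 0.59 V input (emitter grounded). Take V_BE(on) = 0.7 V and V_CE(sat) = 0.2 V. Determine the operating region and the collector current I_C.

cutoff; I_C ≈ 0

V_BB = 0.59 V ≤ V_BE(on) = 0.7 V, so the base-emitter junction is not forward biased.
The transistor is in cutoff: I_B = I_C = 0.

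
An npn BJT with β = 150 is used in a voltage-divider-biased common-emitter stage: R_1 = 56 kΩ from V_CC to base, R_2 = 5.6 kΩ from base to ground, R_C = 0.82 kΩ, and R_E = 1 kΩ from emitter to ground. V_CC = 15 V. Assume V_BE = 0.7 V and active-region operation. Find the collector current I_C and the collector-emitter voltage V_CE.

Thevenize the base divider: V_Th = V_CC·R_2/(R_1+R_2) = 15×5.6/61.6 = 1.36 V, R_Th = R_1‖R_2 = 5.09 kΩ.
Base-emitter loop: V_Th = I_B·R_Th + V_BE + (β+1)I_B·R_E, so I_B = (1.36 − 0.7) / (5.09 + 151×1) = 0.00425 mA.
I_C = β·I_B = 150×0.00425 = 0.638 mA, and I_E = (β+1)I_B = 0.642 mA.
V_CE = V_CC − I_C·R_C − I_E·R_E = 15 − 0.638×0.82 − 0.642×1 = 13.8 V.
V_CE = 13.8 V > 0.2 V confirms active-region operation.

I_C ≈ 0.64 mA, V_CE ≈ 14 V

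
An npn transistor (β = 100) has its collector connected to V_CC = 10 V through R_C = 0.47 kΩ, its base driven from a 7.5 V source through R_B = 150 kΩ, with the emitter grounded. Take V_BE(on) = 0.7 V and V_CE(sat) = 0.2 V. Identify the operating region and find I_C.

Assume active. Base-emitter loop: I_B = (V_BB − V_BE)/R_B = (7.5 − 0.7)/150 = 0.0453 mA.
I_C = β·I_B = 100×0.0453 = 4.53 mA.
V_CE = V_CC − I_C·R_C = 10 − 4.53×0.47 = 7.87 V > V_CE(sat), so the active-region assumption holds.

active; I_C ≈ 4.5 mA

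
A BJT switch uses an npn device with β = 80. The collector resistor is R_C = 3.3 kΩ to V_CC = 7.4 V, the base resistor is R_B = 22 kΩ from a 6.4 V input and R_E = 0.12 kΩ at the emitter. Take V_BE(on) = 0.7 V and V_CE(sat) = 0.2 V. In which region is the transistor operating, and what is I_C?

Assume active: I_B = (6.4 − 0.7)/(22 + 81×0.12) = 0.18 mA, I_C = β·I_B = 14.4 mA.
Then V_CE = 7.4 − 14.4×3.3 − 14.6×0.12 = -41.8 V < 0.2 V — the active assumption fails.
Re-solve with V_CE = 0.2 V. KCL at the emitter: V_E/R_E = (V_BB−0.7−V_E)/R_B + (V_CC−0.2−V_E)/R_C, giving V_E = 0.281 V.
I_C = (V_CC − 0.2 − V_E)/R_C = (7.2 − 0.281)/3.3 = 2.1 mA.
Check: I_B = (5.7 − 0.281)/22 = 0.246 mA, and β·I_B = 19.7 mA > I_C, confirming saturation.

saturation; I_C ≈ 2.1 mA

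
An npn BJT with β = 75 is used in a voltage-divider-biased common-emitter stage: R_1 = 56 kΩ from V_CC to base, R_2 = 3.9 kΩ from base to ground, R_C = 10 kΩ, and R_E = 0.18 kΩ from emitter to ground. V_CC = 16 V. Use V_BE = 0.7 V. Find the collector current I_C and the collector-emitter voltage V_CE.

Thevenize the base divider: V_Th = V_CC·R_2/(R_1+R_2) = 16×3.9/59.9 = 1.04 V, R_Th = R_1‖R_2 = 3.65 kΩ.
Base-emitter loop: V_Th = I_B·R_Th + V_BE + (β+1)I_B·R_E, so I_B = (1.04 − 0.7) / (3.65 + 76×0.18) = 0.0197 mA.
I_C = β·I_B = 75×0.0197 = 1.48 mA, and I_E = (β+1)I_B = 1.5 mA.
V_CE = V_CC − I_C·R_C − I_E·R_E = 16 − 1.48×10 − 1.5×0.18 = 0.937 V.
V_CE = 0.937 V > 0.2 V confirms active-region operation.

I_C ≈ 1.5 mA, V_CE ≈ 0.94 V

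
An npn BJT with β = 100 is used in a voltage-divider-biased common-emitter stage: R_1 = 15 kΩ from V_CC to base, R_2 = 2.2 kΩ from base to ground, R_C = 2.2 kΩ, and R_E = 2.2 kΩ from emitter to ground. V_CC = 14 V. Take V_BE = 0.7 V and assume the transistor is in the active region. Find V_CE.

Thevenize the base divider: V_Th = V_CC·R_2/(R_1+R_2) = 14×2.2/17.2 = 1.79 V, R_Th = R_1‖R_2 = 1.92 kΩ.
Base-emitter loop: V_Th = I_B·R_Th + V_BE + (β+1)I_B·R_E, so I_B = (1.79 − 0.7) / (1.92 + 101×2.2) = 0.00487 mA.
I_C = β·I_B = 100×0.00487 = 0.487 mA, and I_E = (β+1)I_B = 0.492 mA.
V_CE = V_CC − I_C·R_C − I_E·R_E = 14 − 0.487×2.2 − 0.492×2.2 = 11.8 V.
V_CE = 11.8 V > 0.2 V confirms active-region operation.

V_CE ≈ 12 V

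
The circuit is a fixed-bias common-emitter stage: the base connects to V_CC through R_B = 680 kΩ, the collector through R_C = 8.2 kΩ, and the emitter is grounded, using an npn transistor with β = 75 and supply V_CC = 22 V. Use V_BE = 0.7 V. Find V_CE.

Base loop: V_CC = I_B·R_B + V_BE, so I_B = (22 − 0.7)/680 kΩ = 0.0313 mA.
In the active region I_C = β·I_B = 75 × 0.0313 = 2.35 mA.
Collector loop: V_CE = V_CC − I_C·R_C = 22 − 2.35×8.2 = 2.74 V.
Since V_CE = 2.74 V > V_CE(sat) ≈ 0.2 V, the transistor is in the active region as assumed.

V_CE ≈ 2.7 V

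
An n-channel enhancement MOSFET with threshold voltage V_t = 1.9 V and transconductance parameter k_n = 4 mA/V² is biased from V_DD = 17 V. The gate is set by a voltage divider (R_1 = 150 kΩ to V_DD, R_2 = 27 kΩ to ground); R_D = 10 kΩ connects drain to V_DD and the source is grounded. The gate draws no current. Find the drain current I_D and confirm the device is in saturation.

V_G = V_DD·R_2/(R_1+R_2) = 17×27/177 = 2.59 V. With the source grounded, V_GS = V_G = 2.59 V.
Assume saturation: I_D = (k_n/2)(V_GS − V_t)² = (4/2)×(2.59 − 1.9)² = 2×0.693² = 0.961 mA.
V_DS = V_DD − I_D·R_D = 17 − 0.961×10 = 7.39 V.
Saturation requires V_DS ≥ V_GS − V_t = 0.693 V; 7.39 ≥ 0.693 ✓.

I_D ≈ 0.96 mA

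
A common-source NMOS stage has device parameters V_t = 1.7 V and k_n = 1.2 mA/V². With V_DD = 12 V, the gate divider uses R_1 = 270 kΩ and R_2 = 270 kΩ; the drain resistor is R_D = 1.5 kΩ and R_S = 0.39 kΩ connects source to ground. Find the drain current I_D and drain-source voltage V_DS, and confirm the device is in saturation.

V_G = V_DD·R_2/(R_1+R_2) = 12×270/540 = 6 V.
Assume saturation: I_D = (k_n/2)(V_GS − V_t)² with V_GS = V_G − I_D·R_S = 6 − 0.39·I_D.
Substituting gives 0.0913·I_D² − 3.01·I_D + 11.1 = 0, with roots I_D = 4.22 or 28.8 mA.
The root I_D = 28.8 mA gives V_GS = -5.23 V ≤ V_t, so take I_D = 4.22 mA.
Then V_GS = 4.35 V and V_DS = V_DD − I_D(R_D+R_S) = 12 − 4.22×1.89 = 4.02 V.
Saturation requires V_DS ≥ V_GS − V_t = 2.65 V; 4.02 ≥ 2.65 ✓.

I_D ≈ 4.2 mA, V_DS ≈ 4 V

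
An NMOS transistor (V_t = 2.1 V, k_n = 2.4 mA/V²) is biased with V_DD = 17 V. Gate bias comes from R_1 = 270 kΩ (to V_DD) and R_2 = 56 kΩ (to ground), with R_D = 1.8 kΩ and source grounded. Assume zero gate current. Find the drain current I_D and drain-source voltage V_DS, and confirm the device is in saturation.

I_D ≈ 0.81 mA, V_DS ≈ 16 V

V_G = V_DD·R_2/(R_1+R_2) = 17×56/326 = 2.92 V. With the source grounded, V_GS = V_G = 2.92 V.
Assume saturation: I_D = (k_n/2)(V_GS − V_t)² = (2.4/2)×(2.92 − 2.1)² = 1.2×0.82² = 0.807 mA.
V_DS = V_DD − I_D·R_D = 17 − 0.807×1.8 = 15.5 V.
Saturation requires V_DS ≥ V_GS − V_t = 0.82 V; 15.5 ≥ 0.82 ✓.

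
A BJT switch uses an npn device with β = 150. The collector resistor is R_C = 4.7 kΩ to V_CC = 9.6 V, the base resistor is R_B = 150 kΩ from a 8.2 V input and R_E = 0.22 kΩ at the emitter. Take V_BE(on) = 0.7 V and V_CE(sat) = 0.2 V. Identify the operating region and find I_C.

saturation; I_C ≈ 1.9 mA

Assume active: I_B = (8.2 − 0.7)/(150 + 151×0.22) = 0.0409 mA, I_C = β·I_B = 6.14 mA.
Then V_CE = 9.6 − 6.14×4.7 − 6.18×0.22 = -20.6 V < 0.2 V — the active assumption fails.
Re-solve with V_CE = 0.2 V. KCL at the emitter: V_E/R_E = (V_BB−0.7−V_E)/R_B + (V_CC−0.2−V_E)/R_C, giving V_E = 0.43 V.
I_C = (V_CC − 0.2 − V_E)/R_C = (9.4 − 0.43)/4.7 = 1.91 mA.
Check: I_B = (7.5 − 0.43)/150 = 0.0471 mA, and β·I_B = 7.07 mA > I_C, confirming saturation.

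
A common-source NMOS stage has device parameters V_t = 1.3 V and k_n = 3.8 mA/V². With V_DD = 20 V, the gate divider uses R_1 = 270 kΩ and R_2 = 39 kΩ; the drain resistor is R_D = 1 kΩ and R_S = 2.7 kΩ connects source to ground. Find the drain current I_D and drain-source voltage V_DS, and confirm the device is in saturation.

V_G = V_DD·R_2/(R_1+R_2) = 20×39/309 = 2.52 V.
Assume saturation: I_D = (k_n/2)(V_GS − V_t)² with V_GS = V_G − I_D·R_S = 2.52 − 2.7·I_D.
Substituting gives 13.9·I_D² − 13.6·I_D + 2.85 = 0, with roots I_D = 0.305 or 0.674 mA.
The root I_D = 0.674 mA gives V_GS = 0.704 V ≤ V_t, so take I_D = 0.305 mA.
Then V_GS = 1.7 V and V_DS = V_DD − I_D(R_D+R_S) = 20 − 0.305×3.7 = 18.9 V.
Saturation requires V_DS ≥ V_GS − V_t = 0.401 V; 18.9 ≥ 0.401 ✓.

I_D ≈ 0.31 mA, V_DS ≈ 19 V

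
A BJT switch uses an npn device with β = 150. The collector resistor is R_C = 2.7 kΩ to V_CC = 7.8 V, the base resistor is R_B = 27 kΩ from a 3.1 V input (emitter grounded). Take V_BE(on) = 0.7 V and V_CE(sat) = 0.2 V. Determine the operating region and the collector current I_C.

saturation; I_C ≈ 2.8 mA

Assume active: I_B = (3.1 − 0.7)/27 = 0.0889 mA, giving I_C = β·I_B = 13.3 mA.
But then V_CE = 7.8 − 13.3×2.7 = -28.2 V < V_CE(sat) = 0.2 V — impossible in the active region.
So the transistor is saturated. With V_CE = 0.2 V, I_C = (V_CC − 0.2)/R_C = 7.6/2.7 = 2.81 mA.
Check: β·I_B = 13.3 mA > I_C = 2.81 mA, confirming saturation.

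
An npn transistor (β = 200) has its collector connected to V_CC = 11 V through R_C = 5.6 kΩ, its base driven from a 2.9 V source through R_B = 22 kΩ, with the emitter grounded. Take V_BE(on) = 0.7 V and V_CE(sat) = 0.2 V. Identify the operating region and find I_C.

Assume active: I_B = (2.9 − 0.7)/22 = 0.1 mA, giving I_C = β·I_B = 20 mA.
But then V_CE = 11 − 20×5.6 = -101 V < V_CE(sat) = 0.2 V — impossible in the active region.
So the transistor is saturated. With V_CE = 0.2 V, I_C = (V_CC − 0.2)/R_C = 10.8/5.6 = 1.93 mA.
Check: β·I_B = 20 mA > I_C = 1.93 mA, confirming saturation.

saturation; I_C ≈ 1.9 mA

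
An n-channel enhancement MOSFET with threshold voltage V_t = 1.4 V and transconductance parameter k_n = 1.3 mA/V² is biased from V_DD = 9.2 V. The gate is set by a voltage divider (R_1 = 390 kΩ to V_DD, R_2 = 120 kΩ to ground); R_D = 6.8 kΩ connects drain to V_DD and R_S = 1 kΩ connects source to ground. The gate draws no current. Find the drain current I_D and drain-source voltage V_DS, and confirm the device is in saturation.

I_D ≈ 0.2 mA, V_DS ≈ 7.6 V

V_G = V_DD·R_2/(R_1+R_2) = 9.2×120/510 = 2.16 V.
Assume saturation: I_D = (k_n/2)(V_GS − V_t)² with V_GS = V_G − I_D·R_S = 2.16 − 1·I_D.
Substituting gives 0.65·I_D² − 1.99·I_D + 0.38 = 0, with roots I_D = 0.204 or 2.86 mA.
The root I_D = 2.86 mA gives V_GS = -0.699 V ≤ V_t, so take I_D = 0.204 mA.
Then V_GS = 1.96 V and V_DS = V_DD − I_D(R_D+R_S) = 9.2 − 0.204×7.8 = 7.61 V.
Saturation requires V_DS ≥ V_GS − V_t = 0.561 V; 7.61 ≥ 0.561 ✓.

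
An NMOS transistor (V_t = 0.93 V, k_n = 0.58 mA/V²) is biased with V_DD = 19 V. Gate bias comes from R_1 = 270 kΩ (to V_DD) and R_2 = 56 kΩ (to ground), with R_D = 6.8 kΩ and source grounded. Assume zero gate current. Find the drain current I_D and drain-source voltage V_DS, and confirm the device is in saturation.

I_D ≈ 1.6 mA, V_DS ≈ 8.3 V

V_G = V_DD·R_2/(R_1+R_2) = 19×56/326 = 3.26 V. With the source grounded, V_GS = V_G = 3.26 V.
Assume saturation: I_D = (k_n/2)(V_GS − V_t)² = (0.58/2)×(3.26 − 0.93)² = 0.29×2.33² = 1.58 mA.
V_DS = V_DD − I_D·R_D = 19 − 1.58×6.8 = 8.26 V.
Saturation requires V_DS ≥ V_GS − V_t = 2.33 V; 8.26 ≥ 2.33 ✓.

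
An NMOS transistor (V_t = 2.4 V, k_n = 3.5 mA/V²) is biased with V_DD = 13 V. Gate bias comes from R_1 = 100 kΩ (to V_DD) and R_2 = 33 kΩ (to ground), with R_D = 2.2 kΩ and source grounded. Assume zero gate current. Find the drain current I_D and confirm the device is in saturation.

I_D ≈ 1.2 mA

V_G = V_DD·R_2/(R_1+R_2) = 13×33/133 = 3.23 V. With the source grounded, V_GS = V_G = 3.23 V.
Assume saturation: I_D = (k_n/2)(V_GS − V_t)² = (3.5/2)×(3.23 − 2.4)² = 1.75×0.826² = 1.19 mA.
V_DS = V_DD − I_D·R_D = 13 − 1.19×2.2 = 10.4 V.
Saturation requires V_DS ≥ V_GS − V_t = 0.826 V; 10.4 ≥ 0.826 ✓.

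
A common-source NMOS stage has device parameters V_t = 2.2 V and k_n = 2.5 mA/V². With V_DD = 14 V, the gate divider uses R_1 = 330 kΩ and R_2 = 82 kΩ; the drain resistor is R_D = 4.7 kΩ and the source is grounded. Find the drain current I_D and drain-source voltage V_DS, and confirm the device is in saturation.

I_D ≈ 0.43 mA, V_DS ≈ 12 V

V_G = V_DD·R_2/(R_1+R_2) = 14×82/412 = 2.79 V. With the source grounded, V_GS = V_G = 2.79 V.
Assume saturation: I_D = (k_n/2)(V_GS − V_t)² = (2.5/2)×(2.79 − 2.2)² = 1.25×0.586² = 0.43 mA.
V_DS = V_DD − I_D·R_D = 14 − 0.43×4.7 = 12 V.
Saturation requires V_DS ≥ V_GS − V_t = 0.586 V; 12 ≥ 0.586 ✓.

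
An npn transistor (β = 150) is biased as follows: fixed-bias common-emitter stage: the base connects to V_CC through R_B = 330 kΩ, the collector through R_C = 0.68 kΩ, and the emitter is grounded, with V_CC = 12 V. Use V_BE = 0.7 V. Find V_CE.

V_CE ≈ 8.5 V

Base loop: V_CC = I_B·R_B + V_BE, so I_B = (12 − 0.7)/330 kΩ = 0.0342 mA.
In the active region I_C = β·I_B = 150 × 0.0342 = 5.14 mA.
Collector loop: V_CE = V_CC − I_C·R_C = 12 − 5.14×0.68 = 8.51 V.
Since V_CE = 8.51 V > V_CE(sat) ≈ 0.2 V, the transistor is in the active region as assumed.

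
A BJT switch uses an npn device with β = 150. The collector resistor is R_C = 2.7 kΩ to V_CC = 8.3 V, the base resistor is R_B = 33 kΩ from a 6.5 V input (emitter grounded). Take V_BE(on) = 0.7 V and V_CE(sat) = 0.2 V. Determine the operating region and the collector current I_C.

Assume active: I_B = (6.5 − 0.7)/33 = 0.176 mA, giving I_C = β·I_B = 26.4 mA.
But then V_CE = 8.3 − 26.4×2.7 = -62.9 V < V_CE(sat) = 0.2 V — impossible in the active region.
So the transistor is saturated. With V_CE = 0.2 V, I_C = (V_CC − 0.2)/R_C = 8.1/2.7 = 3 mA.
Check: β·I_B = 26.4 mA > I_C = 3 mA, confirming saturation.

saturation; I_C ≈ 3 mA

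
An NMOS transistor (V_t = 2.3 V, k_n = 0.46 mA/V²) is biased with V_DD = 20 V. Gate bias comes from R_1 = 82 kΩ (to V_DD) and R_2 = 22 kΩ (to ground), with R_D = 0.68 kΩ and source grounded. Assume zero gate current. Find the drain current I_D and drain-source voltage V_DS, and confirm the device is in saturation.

I_D ≈ 0.86 mA, V_DS ≈ 19 V

V_G = V_DD·R_2/(R_1+R_2) = 20×22/104 = 4.23 V. With the source grounded, V_GS = V_G = 4.23 V.
Assume saturation: I_D = (k_n/2)(V_GS − V_t)² = (0.46/2)×(4.23 − 2.3)² = 0.23×1.93² = 0.857 mA.
V_DS = V_DD − I_D·R_D = 20 − 0.857×0.68 = 19.4 V.
Saturation requires V_DS ≥ V_GS − V_t = 1.93 V; 19.4 ≥ 1.93 ✓.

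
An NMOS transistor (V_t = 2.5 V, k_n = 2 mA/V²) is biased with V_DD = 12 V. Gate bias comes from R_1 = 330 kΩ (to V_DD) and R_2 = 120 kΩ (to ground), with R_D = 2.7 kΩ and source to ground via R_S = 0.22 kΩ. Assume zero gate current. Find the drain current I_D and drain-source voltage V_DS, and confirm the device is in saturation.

V_G = V_DD·R_2/(R_1+R_2) = 12×120/450 = 3.2 V.
Assume saturation: I_D = (k_n/2)(V_GS − V_t)² with V_GS = V_G − I_D·R_S = 3.2 − 0.22·I_D.
Substituting gives 0.0484·I_D² − 1.31·I_D + 0.49 = 0, with roots I_D = 0.38 or 26.6 mA.
The root I_D = 26.6 mA gives V_GS = -2.66 V ≤ V_t, so take I_D = 0.38 mA.
Then V_GS = 3.12 V and V_DS = V_DD − I_D(R_D+R_S) = 12 − 0.38×2.92 = 10.9 V.
Saturation requires V_DS ≥ V_GS − V_t = 0.616 V; 10.9 ≥ 0.616 ✓.

I_D ≈ 0.38 mA, V_DS ≈ 11 V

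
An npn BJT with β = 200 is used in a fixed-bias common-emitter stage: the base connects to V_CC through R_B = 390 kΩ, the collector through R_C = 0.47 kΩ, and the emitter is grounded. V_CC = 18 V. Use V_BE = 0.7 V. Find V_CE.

V_CE ≈ 14 V

Base loop: V_CC = I_B·R_B + V_BE, so I_B = (18 − 0.7)/390 kΩ = 0.0444 mA.
In the active region I_C = β·I_B = 200 × 0.0444 = 8.87 mA.
Collector loop: V_CE = V_CC − I_C·R_C = 18 − 8.87×0.47 = 13.8 V.
Since V_CE = 13.8 V > V_CE(sat) ≈ 0.2 V, the transistor is in the active region as assumed.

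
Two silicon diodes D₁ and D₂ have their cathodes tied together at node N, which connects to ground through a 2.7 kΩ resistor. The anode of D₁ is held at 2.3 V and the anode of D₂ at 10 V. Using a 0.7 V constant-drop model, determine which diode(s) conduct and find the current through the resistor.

Assume both conduct. Then node N would need to be at both 2.3−0.7 = 1.6 V and 10−0.7 = 9.3 V, which is impossible.
Assume only D₂ conducts: V_N = 10 − 0.7 = 9.3 V, so I_R = 9.3/2.7 = 3.44 mA.
Check D₁: its anode-to-cathode voltage is 2.3 − 9.3 = -7 V < 0.7 V, so it is off. The assumption is consistent.

Only D₂ conducts; I_R ≈ 3.4 mA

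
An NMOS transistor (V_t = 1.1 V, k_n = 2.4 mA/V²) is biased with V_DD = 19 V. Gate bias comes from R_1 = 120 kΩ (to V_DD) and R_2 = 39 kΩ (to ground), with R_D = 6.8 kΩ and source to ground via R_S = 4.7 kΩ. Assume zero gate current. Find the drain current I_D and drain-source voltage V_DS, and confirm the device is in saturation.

V_G = V_DD·R_2/(R_1+R_2) = 19×39/159 = 4.66 V.
Assume saturation: I_D = (k_n/2)(V_GS − V_t)² with V_GS = V_G − I_D·R_S = 4.66 − 4.7·I_D.
Substituting gives 26.5·I_D² − 41.2·I_D + 15.2 = 0, with roots I_D = 0.606 or 0.946 mA.
The root I_D = 0.946 mA gives V_GS = 0.212 V ≤ V_t, so take I_D = 0.606 mA.
Then V_GS = 1.81 V and V_DS = V_DD − I_D(R_D+R_S) = 19 − 0.606×11.5 = 12 V.
Saturation requires V_DS ≥ V_GS − V_t = 0.711 V; 12 ≥ 0.711 ✓.

I_D ≈ 0.61 mA, V_DS ≈ 12 V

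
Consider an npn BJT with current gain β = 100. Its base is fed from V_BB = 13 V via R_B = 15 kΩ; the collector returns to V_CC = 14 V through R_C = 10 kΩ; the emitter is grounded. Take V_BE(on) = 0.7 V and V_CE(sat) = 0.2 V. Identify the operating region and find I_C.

Assume active: I_B = (13 − 0.7)/15 = 0.82 mA, giving I_C = β·I_B = 82 mA.
But then V_CE = 14 − 82×10 = -806 V < V_CE(sat) = 0.2 V — impossible in the active region.
So the transistor is saturated. With V_CE = 0.2 V, I_C = (V_CC − 0.2)/R_C = 13.8/10 = 1.38 mA.
Check: β·I_B = 82 mA > I_C = 1.38 mA, confirming saturation.

saturation; I_C ≈ 1.4 mA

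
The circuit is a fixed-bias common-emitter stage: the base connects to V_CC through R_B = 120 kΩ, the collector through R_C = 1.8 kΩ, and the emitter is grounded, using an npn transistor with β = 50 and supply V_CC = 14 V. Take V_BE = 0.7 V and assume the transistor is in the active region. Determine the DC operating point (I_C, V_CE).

I_C ≈ 5.5 mA, V_CE ≈ 4 V

Base loop: V_CC = I_B·R_B + V_BE, so I_B = (14 − 0.7)/120 kΩ = 0.111 mA.
In the active region I_C = β·I_B = 50 × 0.111 = 5.54 mA.
Collector loop: V_CE = V_CC − I_C·R_C = 14 − 5.54×1.8 = 4.02 V.
Since V_CE = 4.02 V > V_CE(sat) ≈ 0.2 V, the transistor is in the active region as assumed.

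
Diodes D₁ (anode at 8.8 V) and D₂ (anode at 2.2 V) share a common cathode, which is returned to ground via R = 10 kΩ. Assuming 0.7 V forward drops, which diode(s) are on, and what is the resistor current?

Assume both conduct. Then node N would need to be at both 8.8−0.7 = 8.1 V and 2.2−0.7 = 1.5 V, which is impossible.
Assume only D₁ conducts: V_N = 8.8 − 0.7 = 8.1 V, so I_R = 8.1/10 = 0.81 mA.
Check D₂: its anode-to-cathode voltage is 2.2 − 8.1 = -5.9 V < 0.7 V, so it is off. The assumption is consistent.

Only D₁ conducts; I_R ≈ 0.81 mA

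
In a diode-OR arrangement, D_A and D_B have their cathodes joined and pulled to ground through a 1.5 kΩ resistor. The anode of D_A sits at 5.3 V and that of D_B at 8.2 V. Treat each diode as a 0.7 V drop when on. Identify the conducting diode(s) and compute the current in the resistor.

Assume both conduct. Then node N would need to be at both 5.3−0.7 = 4.6 V and 8.2−0.7 = 7.5 V, which is impossible.
Assume only D_B conducts: V_N = 8.2 − 0.7 = 7.5 V, so I_R = 7.5/1.5 = 5 mA.
Check D_A: its anode-to-cathode voltage is 5.3 − 7.5 = -2.2 V < 0.7 V, so it is off. The assumption is consistent.

Only D_B conducts; I_R ≈ 5 mA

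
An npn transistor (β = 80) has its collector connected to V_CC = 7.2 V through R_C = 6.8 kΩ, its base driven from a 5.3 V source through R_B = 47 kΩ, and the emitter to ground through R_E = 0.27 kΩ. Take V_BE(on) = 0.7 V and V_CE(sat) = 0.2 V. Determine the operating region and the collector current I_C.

saturation; I_C ≈ 0.99 mA

Assume active: I_B = (5.3 − 0.7)/(47 + 81×0.27) = 0.0668 mA, I_C = β·I_B = 5.34 mA.
Then V_CE = 7.2 − 5.34×6.8 − 5.41×0.27 = -30.6 V < 0.2 V — the active assumption fails.
Re-solve with V_CE = 0.2 V. KCL at the emitter: V_E/R_E = (V_BB−0.7−V_E)/R_B + (V_CC−0.2−V_E)/R_C, giving V_E = 0.291 V.
I_C = (V_CC − 0.2 − V_E)/R_C = (7 − 0.291)/6.8 = 0.987 mA.
Check: I_B = (4.6 − 0.291)/47 = 0.0917 mA, and β·I_B = 7.33 mA > I_C, confirming saturation.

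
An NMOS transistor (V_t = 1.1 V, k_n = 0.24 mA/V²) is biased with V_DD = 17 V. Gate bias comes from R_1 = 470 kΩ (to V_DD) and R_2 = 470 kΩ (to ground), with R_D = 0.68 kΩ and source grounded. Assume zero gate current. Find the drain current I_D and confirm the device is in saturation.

I_D ≈ 6.6 mA

V_G = V_DD·R_2/(R_1+R_2) = 17×470/940 = 8.5 V. With the source grounded, V_GS = V_G = 8.5 V.
Assume saturation: I_D = (k_n/2)(V_GS − V_t)² = (0.24/2)×(8.5 − 1.1)² = 0.12×7.4² = 6.57 mA.
V_DS = V_DD − I_D·R_D = 17 − 6.57×0.68 = 12.5 V.
Saturation requires V_DS ≥ V_GS − V_t = 7.4 V; 12.5 ≥ 7.4 ✓.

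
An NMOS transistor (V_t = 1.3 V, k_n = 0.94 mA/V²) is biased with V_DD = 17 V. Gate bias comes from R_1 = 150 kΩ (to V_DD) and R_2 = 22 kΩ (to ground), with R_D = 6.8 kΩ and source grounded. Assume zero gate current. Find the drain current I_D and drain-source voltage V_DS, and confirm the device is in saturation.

I_D ≈ 0.36 mA, V_DS ≈ 15 V

V_G = V_DD·R_2/(R_1+R_2) = 17×22/172 = 2.17 V. With the source grounded, V_GS = V_G = 2.17 V.
Assume saturation: I_D = (k_n/2)(V_GS − V_t)² = (0.94/2)×(2.17 − 1.3)² = 0.47×0.874² = 0.359 mA.
V_DS = V_DD − I_D·R_D = 17 − 0.359×6.8 = 14.6 V.
Saturation requires V_DS ≥ V_GS − V_t = 0.874 V; 14.6 ≥ 0.874 ✓.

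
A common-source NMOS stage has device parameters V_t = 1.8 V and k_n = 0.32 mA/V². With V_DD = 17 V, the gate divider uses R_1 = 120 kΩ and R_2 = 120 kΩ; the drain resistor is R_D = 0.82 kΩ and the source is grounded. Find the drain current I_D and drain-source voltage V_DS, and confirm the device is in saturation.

I_D ≈ 7.2 mA, V_DS ≈ 11 V

V_G = V_DD·R_2/(R_1+R_2) = 17×120/240 = 8.5 V. With the source grounded, V_GS = V_G = 8.5 V.
Assume saturation: I_D = (k_n/2)(V_GS − V_t)² = (0.32/2)×(8.5 − 1.8)² = 0.16×6.7² = 7.18 mA.
V_DS = V_DD − I_D·R_D = 17 − 7.18×0.82 = 11.1 V.
Saturation requires V_DS ≥ V_GS − V_t = 6.7 V; 11.1 ≥ 6.7 ✓.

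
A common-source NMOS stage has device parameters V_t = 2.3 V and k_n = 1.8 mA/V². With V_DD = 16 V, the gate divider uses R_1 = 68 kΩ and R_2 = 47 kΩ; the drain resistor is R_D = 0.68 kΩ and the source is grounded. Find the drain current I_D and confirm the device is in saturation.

V_G = V_DD·R_2/(R_1+R_2) = 16×47/115 = 6.54 V. With the source grounded, V_GS = V_G = 6.54 V.
Assume saturation: I_D = (k_n/2)(V_GS − V_t)² = (1.8/2)×(6.54 − 2.3)² = 0.9×4.24² = 16.2 mA.
V_DS = V_DD − I_D·R_D = 16 − 16.2×0.68 = 5 V.
Saturation requires V_DS ≥ V_GS − V_t = 4.24 V; 5 ≥ 4.24 ✓.

I_D ≈ 16 mA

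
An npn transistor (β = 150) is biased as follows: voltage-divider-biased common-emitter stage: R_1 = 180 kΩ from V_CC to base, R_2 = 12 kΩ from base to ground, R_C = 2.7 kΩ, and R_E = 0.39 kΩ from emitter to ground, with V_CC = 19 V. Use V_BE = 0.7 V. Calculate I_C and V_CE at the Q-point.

I_C ≈ 1 mA, V_CE ≈ 16 V

Thevenize the base divider: V_Th = V_CC·R_2/(R_1+R_2) = 19×12/192 = 1.19 V, R_Th = R_1‖R_2 = 11.2 kΩ.
Base-emitter loop: V_Th = I_B·R_Th + V_BE + (β+1)I_B·R_E, so I_B = (1.19 − 0.7) / (11.2 + 151×0.39) = 0.00695 mA.
I_C = β·I_B = 150×0.00695 = 1.04 mA, and I_E = (β+1)I_B = 1.05 mA.
V_CE = V_CC − I_C·R_C − I_E·R_E = 19 − 1.04×2.7 − 1.05×0.39 = 15.8 V.
V_CE = 15.8 V > 0.2 V confirms active-region operation.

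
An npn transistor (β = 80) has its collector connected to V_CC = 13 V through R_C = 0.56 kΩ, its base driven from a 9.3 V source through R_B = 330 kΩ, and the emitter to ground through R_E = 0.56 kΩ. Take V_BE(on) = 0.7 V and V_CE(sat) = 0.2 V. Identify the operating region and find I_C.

active; I_C ≈ 1.8 mA

Assume active. Base-emitter loop: I_B = (V_BB − V_BE)/(R_B + (β+1)R_E) = (9.3 − 0.7)/(330 + 81×0.56) = 0.0229 mA.
I_C = β·I_B = 80×0.0229 = 1.83 mA.
V_CE = V_CC − I_C·R_C − I_E·R_E = 13 − 1.83×0.56 − 1.86×0.56 = 10.9 V > V_CE(sat), so the active-region assumption holds.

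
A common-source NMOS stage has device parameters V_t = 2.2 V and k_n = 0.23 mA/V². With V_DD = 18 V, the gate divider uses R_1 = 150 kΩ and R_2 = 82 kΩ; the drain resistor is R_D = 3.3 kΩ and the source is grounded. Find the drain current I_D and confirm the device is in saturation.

I_D ≈ 2 mA

V_G = V_DD·R_2/(R_1+R_2) = 18×82/232 = 6.36 V. With the source grounded, V_GS = V_G = 6.36 V.
Assume saturation: I_D = (k_n/2)(V_GS − V_t)² = (0.23/2)×(6.36 − 2.2)² = 0.115×4.16² = 1.99 mA.
V_DS = V_DD − I_D·R_D = 18 − 1.99×3.3 = 11.4 V.
Saturation requires V_DS ≥ V_GS − V_t = 4.16 V; 11.4 ≥ 4.16 ✓.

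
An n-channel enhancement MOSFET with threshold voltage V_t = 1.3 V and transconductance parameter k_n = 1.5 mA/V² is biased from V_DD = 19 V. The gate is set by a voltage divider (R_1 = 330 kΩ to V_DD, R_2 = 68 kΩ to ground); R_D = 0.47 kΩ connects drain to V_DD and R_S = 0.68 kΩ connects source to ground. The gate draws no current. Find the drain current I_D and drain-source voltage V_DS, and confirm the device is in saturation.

V_G = V_DD·R_2/(R_1+R_2) = 19×68/398 = 3.25 V.
Assume saturation: I_D = (k_n/2)(V_GS − V_t)² with V_GS = V_G − I_D·R_S = 3.25 − 0.68·I_D.
Substituting gives 0.347·I_D² − 2.99·I_D + 2.84 = 0, with roots I_D = 1.09 or 7.52 mA.
The root I_D = 7.52 mA gives V_GS = -1.87 V ≤ V_t, so take I_D = 1.09 mA.
Then V_GS = 2.51 V and V_DS = V_DD − I_D(R_D+R_S) = 19 − 1.09×1.15 = 17.7 V.
Saturation requires V_DS ≥ V_GS − V_t = 1.21 V; 17.7 ≥ 1.21 ✓.

I_D ≈ 1.1 mA, V_DS ≈ 18 V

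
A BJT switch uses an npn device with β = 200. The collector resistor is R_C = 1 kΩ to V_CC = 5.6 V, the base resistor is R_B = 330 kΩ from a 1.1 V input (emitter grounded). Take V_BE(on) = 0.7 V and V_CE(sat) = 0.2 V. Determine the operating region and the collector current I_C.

active; I_C ≈ 0.24 mA

Assume active. Base-emitter loop: I_B = (V_BB − V_BE)/R_B = (1.1 − 0.7)/330 = 0.00121 mA.
I_C = β·I_B = 200×0.00121 = 0.242 mA.
V_CE = V_CC − I_C·R_C = 5.6 − 0.242×1 = 5.36 V > V_CE(sat), so the active-region assumption holds.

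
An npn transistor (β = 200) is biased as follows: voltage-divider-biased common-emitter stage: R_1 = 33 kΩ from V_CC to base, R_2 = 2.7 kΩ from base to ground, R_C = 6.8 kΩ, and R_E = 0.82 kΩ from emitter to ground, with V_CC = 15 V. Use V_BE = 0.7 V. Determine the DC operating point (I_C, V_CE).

I_C ≈ 0.52 mA, V_CE ≈ 11 V

Thevenize the base divider: V_Th = V_CC·R_2/(R_1+R_2) = 15×2.7/35.7 = 1.13 V, R_Th = R_1‖R_2 = 2.5 kΩ.
Base-emitter loop: V_Th = I_B·R_Th + V_BE + (β+1)I_B·R_E, so I_B = (1.13 − 0.7) / (2.5 + 201×0.82) = 0.0026 mA.
I_C = β·I_B = 200×0.0026 = 0.519 mA, and I_E = (β+1)I_B = 0.522 mA.
V_CE = V_CC − I_C·R_C − I_E·R_E = 15 − 0.519×6.8 − 0.522×0.82 = 11 V.
V_CE = 11 V > 0.2 V confirms active-region operation.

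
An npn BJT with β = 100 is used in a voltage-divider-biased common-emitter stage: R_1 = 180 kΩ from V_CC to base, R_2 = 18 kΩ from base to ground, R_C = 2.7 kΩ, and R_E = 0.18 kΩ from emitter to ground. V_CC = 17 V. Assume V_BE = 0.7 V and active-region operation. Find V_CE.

Thevenize the base divider: V_Th = V_CC·R_2/(R_1+R_2) = 17×18/198 = 1.55 V, R_Th = R_1‖R_2 = 16.4 kΩ.
Base-emitter loop: V_Th = I_B·R_Th + V_BE + (β+1)I_B·R_E, so I_B = (1.55 − 0.7) / (16.4 + 101×0.18) = 0.0245 mA.
I_C = β·I_B = 100×0.0245 = 2.45 mA, and I_E = (β+1)I_B = 2.47 mA.
V_CE = V_CC − I_C·R_C − I_E·R_E = 17 − 2.45×2.7 − 2.47×0.18 = 9.95 V.
V_CE = 9.95 V > 0.2 V confirms active-region operation.

V_CE ≈ 9.9 V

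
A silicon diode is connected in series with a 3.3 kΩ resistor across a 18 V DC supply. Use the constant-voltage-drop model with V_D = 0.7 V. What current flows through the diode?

KVL around the loop: 18 = V_D + I·R = 0.7 + I × 3.3 kΩ.
So I = (18 − 0.7) / 3.3 kΩ = 17.3 / 3.3 = 5.24 mA.

I ≈ 5.2 mA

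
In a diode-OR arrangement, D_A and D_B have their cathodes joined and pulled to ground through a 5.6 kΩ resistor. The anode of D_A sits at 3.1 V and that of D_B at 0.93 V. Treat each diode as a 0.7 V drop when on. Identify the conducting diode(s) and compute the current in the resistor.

Assume both conduct. Then node N would need to be at both 3.1−0.7 = 2.4 V and 0.93−0.7 = 0.23 V, which is impossible.
Assume only D_A conducts: V_N = 3.1 − 0.7 = 2.4 V, so I_R = 2.4/5.6 = 0.429 mA.
Check D_B: its anode-to-cathode voltage is 0.93 − 2.4 = -1.47 V < 0.7 V, so it is off. The assumption is consistent.

Only D_A conducts; I_R ≈ 0.43 mA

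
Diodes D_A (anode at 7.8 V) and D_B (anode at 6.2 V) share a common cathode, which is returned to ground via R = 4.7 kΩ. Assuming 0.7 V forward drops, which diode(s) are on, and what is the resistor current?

Assume both conduct. Then node N would need to be at both 7.8−0.7 = 7.1 V and 6.2−0.7 = 5.5 V, which is impossible.
Assume only D_A conducts: V_N = 7.8 − 0.7 = 7.1 V, so I_R = 7.1/4.7 = 1.51 mA.
Check D_B: its anode-to-cathode voltage is 6.2 − 7.1 = -0.9 V < 0.7 V, so it is off. The assumption is consistent.

Only D_A conducts; I_R ≈ 1.5 mA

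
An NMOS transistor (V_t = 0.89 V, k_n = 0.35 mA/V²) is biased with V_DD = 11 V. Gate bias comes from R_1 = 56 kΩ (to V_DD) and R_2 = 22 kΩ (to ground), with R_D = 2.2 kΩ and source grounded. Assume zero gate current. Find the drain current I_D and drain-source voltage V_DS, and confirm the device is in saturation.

V_G = V_DD·R_2/(R_1+R_2) = 11×22/78 = 3.1 V. With the source grounded, V_GS = V_G = 3.1 V.
Assume saturation: I_D = (k_n/2)(V_GS − V_t)² = (0.35/2)×(3.1 − 0.89)² = 0.175×2.21² = 0.857 mA.
V_DS = V_DD − I_D·R_D = 11 − 0.857×2.2 = 9.12 V.
Saturation requires V_DS ≥ V_GS − V_t = 2.21 V; 9.12 ≥ 2.21 ✓.

I_D ≈ 0.86 mA, V_DS ≈ 9.1 V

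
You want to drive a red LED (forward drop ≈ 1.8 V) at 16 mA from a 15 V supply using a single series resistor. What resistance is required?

The resistor drops V_S − V_D = 15 − 1.8 = 13.2 V at 16 mA.
R = 13.2 V / 16 mA = 0.825 kΩ.

R ≈ 0.82 kΩ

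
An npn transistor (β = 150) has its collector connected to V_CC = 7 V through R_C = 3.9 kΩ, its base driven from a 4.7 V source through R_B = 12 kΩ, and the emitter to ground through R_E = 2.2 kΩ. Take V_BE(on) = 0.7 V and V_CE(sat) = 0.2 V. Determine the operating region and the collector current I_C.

saturation; I_C ≈ 1.1 mA

Assume active: I_B = (4.7 − 0.7)/(12 + 151×2.2) = 0.0116 mA, I_C = β·I_B = 1.74 mA.
Then V_CE = 7 − 1.74×3.9 − 1.75×2.2 = -3.66 V < 0.2 V — the active assumption fails.
Re-solve with V_CE = 0.2 V. KCL at the emitter: V_E/R_E = (V_BB−0.7−V_E)/R_B + (V_CC−0.2−V_E)/R_C, giving V_E = 2.61 V.
I_C = (V_CC − 0.2 − V_E)/R_C = (6.8 − 2.61)/3.9 = 1.07 mA.
Check: I_B = (4 − 2.61)/12 = 0.115 mA, and β·I_B = 17.3 mA > I_C, confirming saturation.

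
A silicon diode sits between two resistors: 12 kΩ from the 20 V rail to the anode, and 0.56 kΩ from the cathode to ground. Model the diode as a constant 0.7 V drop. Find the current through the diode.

The two resistors are in series with the diode, so KVL gives 20 = I·12 + 0.7 + I·0.56.
I = (20 − 0.7) / (12 + 0.56) kΩ = 19.3 / 12.6 = 1.54 mA.

I ≈ 1.5 mA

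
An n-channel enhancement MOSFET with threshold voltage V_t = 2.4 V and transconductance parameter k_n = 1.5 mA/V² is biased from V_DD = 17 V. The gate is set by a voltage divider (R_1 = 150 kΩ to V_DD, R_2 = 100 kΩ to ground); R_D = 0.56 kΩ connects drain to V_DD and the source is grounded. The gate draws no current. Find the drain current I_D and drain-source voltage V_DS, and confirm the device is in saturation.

V_G = V_DD·R_2/(R_1+R_2) = 17×100/250 = 6.8 V. With the source grounded, V_GS = V_G = 6.8 V.
Assume saturation: I_D = (k_n/2)(V_GS − V_t)² = (1.5/2)×(6.8 − 2.4)² = 0.75×4.4² = 14.5 mA.
V_DS = V_DD − I_D·R_D = 17 − 14.5×0.56 = 8.87 V.
Saturation requires V_DS ≥ V_GS − V_t = 4.4 V; 8.87 ≥ 4.4 ✓.

I_D ≈ 15 mA, V_DS ≈ 8.9 V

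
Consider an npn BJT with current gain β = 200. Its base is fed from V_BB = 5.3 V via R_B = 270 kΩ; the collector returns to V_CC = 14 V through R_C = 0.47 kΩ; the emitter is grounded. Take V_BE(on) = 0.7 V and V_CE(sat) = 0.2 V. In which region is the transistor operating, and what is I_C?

Assume active. Base-emitter loop: I_B = (V_BB − V_BE)/R_B = (5.3 − 0.7)/270 = 0.017 mA.
I_C = β·I_B = 200×0.017 = 3.41 mA.
V_CE = V_CC − I_C·R_C = 14 − 3.41×0.47 = 12.4 V > V_CE(sat), so the active-region assumption holds.

active; I_C ≈ 3.4 mA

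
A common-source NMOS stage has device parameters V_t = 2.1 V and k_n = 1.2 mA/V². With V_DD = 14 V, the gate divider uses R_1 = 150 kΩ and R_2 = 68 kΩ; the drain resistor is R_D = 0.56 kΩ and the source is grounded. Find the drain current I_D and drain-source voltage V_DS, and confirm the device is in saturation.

I_D ≈ 3.1 mA, V_DS ≈ 12 V

V_G = V_DD·R_2/(R_1+R_2) = 14×68/218 = 4.37 V. With the source grounded, V_GS = V_G = 4.37 V.
Assume saturation: I_D = (k_n/2)(V_GS − V_t)² = (1.2/2)×(4.37 − 2.1)² = 0.6×2.27² = 3.08 mA.
V_DS = V_DD − I_D·R_D = 14 − 3.08×0.56 = 12.3 V.
Saturation requires V_DS ≥ V_GS − V_t = 2.27 V; 12.3 ≥ 2.27 ✓.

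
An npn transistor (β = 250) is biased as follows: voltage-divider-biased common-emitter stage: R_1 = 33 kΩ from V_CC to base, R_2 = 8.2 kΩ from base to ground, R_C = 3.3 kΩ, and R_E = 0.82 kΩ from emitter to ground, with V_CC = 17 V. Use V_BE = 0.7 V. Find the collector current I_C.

I_C ≈ 3.2 mA

Thevenize the base divider: V_Th = V_CC·R_2/(R_1+R_2) = 17×8.2/41.2 = 3.38 V, R_Th = R_1‖R_2 = 6.57 kΩ.
Base-emitter loop: V_Th = I_B·R_Th + V_BE + (β+1)I_B·R_E, so I_B = (3.38 − 0.7) / (6.57 + 251×0.82) = 0.0126 mA.
I_C = β·I_B = 250×0.0126 = 3.16 mA, and I_E = (β+1)I_B = 3.17 mA.
V_CE = V_CC − I_C·R_C − I_E·R_E = 17 − 3.16×3.3 − 3.17×0.82 = 3.98 V.
V_CE = 3.98 V > 0.2 V confirms active-region operation.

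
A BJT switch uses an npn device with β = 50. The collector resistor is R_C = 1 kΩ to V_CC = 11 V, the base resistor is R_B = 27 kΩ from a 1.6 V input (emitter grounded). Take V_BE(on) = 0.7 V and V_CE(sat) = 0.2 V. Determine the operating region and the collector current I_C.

active; I_C ≈ 1.7 mA

Assume active. Base-emitter loop: I_B = (V_BB − V_BE)/R_B = (1.6 − 0.7)/27 = 0.0333 mA.
I_C = β·I_B = 50×0.0333 = 1.67 mA.
V_CE = V_CC − I_C·R_C = 11 − 1.67×1 = 9.33 V > V_CE(sat), so the active-region assumption holds.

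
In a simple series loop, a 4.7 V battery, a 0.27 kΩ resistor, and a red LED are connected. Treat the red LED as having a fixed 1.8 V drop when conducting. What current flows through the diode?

KVL around the loop: 4.7 = V_D + I·R = 1.8 + I × 0.27 kΩ.
So I = (4.7 − 1.8) / 0.27 kΩ = 2.9 / 0.27 = 10.7 mA.

I ≈ 11 mA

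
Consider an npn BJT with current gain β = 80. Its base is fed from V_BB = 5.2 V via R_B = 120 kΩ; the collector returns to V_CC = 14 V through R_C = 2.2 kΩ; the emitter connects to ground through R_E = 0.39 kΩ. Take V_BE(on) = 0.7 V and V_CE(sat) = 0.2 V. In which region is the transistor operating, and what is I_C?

active; I_C ≈ 2.4 mA

Assume active. Base-emitter loop: I_B = (V_BB − V_BE)/(R_B + (β+1)R_E) = (5.2 − 0.7)/(120 + 81×0.39) = 0.0297 mA.
I_C = β·I_B = 80×0.0297 = 2.37 mA.
V_CE = V_CC − I_C·R_C − I_E·R_E = 14 − 2.37×2.2 − 2.4×0.39 = 7.84 V > V_CE(sat), so the active-region assumption holds.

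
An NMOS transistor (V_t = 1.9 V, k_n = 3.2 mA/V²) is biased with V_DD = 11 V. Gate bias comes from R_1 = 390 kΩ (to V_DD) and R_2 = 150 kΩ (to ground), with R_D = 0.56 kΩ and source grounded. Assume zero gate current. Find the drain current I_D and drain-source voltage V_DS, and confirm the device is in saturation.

V_G = V_DD·R_2/(R_1+R_2) = 11×150/540 = 3.06 V. With the source grounded, V_GS = V_G = 3.06 V.
Assume saturation: I_D = (k_n/2)(V_GS − V_t)² = (3.2/2)×(3.06 − 1.9)² = 1.6×1.16² = 2.14 mA.
V_DS = V_DD − I_D·R_D = 11 − 2.14×0.56 = 9.8 V.
Saturation requires V_DS ≥ V_GS − V_t = 1.16 V; 9.8 ≥ 1.16 ✓.

I_D ≈ 2.1 mA, V_DS ≈ 9.8 V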